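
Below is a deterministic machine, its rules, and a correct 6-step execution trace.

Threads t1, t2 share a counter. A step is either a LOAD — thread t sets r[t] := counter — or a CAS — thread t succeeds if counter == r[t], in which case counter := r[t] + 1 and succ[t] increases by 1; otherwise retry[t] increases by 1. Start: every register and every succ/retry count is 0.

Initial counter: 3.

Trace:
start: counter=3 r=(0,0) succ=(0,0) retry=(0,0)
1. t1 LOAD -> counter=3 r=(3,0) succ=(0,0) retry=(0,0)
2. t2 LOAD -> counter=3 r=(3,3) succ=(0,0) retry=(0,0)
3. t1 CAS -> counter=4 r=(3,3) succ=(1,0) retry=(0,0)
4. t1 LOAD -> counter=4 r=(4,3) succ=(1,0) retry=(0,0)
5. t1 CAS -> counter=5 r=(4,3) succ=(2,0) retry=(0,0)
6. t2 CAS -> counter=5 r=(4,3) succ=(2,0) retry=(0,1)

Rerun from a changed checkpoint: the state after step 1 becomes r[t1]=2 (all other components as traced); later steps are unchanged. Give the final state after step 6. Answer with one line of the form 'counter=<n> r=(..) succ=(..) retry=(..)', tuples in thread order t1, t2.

counter=4 r=(3,3) succ=(1,0) retry=(1,1)

state after step 1 := counter=3 r=(2,0) succ=(0,0) retry=(0,0)
2. t2 LOAD -> counter=3 r=(2,3) succ=(0,0) retry=(0,0)
3. t1 CAS -> counter=3 r=(2,3) succ=(0,0) retry=(1,0)
4. t1 LOAD -> counter=3 r=(3,3) succ=(0,0) retry=(1,0)
5. t1 CAS -> counter=4 r=(3,3) succ=(1,0) retry=(1,0)
6. t2 CAS -> counter=4 r=(3,3) succ=(1,0) retry=(1,1)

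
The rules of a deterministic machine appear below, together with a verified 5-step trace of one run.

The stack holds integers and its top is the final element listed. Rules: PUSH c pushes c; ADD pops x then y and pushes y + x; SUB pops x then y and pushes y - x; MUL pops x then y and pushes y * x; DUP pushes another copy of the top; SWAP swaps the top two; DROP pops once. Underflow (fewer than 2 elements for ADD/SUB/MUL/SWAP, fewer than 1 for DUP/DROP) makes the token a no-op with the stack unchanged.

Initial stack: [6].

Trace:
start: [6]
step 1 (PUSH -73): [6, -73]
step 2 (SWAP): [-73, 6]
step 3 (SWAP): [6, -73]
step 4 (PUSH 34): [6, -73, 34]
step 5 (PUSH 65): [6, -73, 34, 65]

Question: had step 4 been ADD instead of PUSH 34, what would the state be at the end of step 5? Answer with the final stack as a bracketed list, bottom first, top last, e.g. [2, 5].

(re-executing from step 4 with the substitution; state before step 4: [6, -73])
step 4 (ADD): [-67]
step 5 (PUSH 65): [-67, 65]

[-67, 65]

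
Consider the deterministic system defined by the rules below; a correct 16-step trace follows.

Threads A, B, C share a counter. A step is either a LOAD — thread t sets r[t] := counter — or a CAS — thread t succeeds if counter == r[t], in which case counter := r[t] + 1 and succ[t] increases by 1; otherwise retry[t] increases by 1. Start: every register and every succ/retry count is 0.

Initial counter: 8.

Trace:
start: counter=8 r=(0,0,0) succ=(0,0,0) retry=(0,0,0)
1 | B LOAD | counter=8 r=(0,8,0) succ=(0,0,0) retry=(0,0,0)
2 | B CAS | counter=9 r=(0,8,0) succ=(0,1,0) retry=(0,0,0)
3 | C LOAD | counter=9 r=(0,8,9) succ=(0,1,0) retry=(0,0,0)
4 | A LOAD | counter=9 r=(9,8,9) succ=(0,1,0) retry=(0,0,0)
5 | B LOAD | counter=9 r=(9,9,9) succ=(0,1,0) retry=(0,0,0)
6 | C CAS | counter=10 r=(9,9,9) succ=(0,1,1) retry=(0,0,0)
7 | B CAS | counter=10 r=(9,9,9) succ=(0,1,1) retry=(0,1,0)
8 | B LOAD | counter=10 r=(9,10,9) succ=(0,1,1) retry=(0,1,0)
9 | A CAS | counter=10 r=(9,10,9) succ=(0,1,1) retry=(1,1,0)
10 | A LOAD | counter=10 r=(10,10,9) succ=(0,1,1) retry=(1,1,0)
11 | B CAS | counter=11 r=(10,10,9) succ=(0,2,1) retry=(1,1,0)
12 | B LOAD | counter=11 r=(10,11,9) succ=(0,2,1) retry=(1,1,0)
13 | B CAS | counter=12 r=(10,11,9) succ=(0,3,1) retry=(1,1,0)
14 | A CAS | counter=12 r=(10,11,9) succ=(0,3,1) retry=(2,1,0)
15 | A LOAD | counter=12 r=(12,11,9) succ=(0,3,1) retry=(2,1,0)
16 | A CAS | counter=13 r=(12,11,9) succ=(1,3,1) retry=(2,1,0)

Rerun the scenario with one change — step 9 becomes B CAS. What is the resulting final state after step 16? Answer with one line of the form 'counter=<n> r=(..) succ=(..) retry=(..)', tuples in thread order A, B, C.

(re-executing from step 9 with the substitution; state before step 9: counter=10 r=(9,10,9) succ=(0,1,1) retry=(0,1,0))
9 | B CAS | counter=11 r=(9,10,9) succ=(0,2,1) retry=(0,1,0)
10 | A LOAD | counter=11 r=(11,10,9) succ=(0,2,1) retry=(0,1,0)
11 | B CAS | counter=11 r=(11,10,9) succ=(0,2,1) retry=(0,2,0)
12 | B LOAD | counter=11 r=(11,11,9) succ=(0,2,1) retry=(0,2,0)
13 | B CAS | counter=12 r=(11,11,9) succ=(0,3,1) retry=(0,2,0)
14 | A CAS | counter=12 r=(11,11,9) succ=(0,3,1) retry=(1,2,0)
15 | A LOAD | counter=12 r=(12,11,9) succ=(0,3,1) retry=(1,2,0)
16 | A CAS | counter=13 r=(12,11,9) succ=(1,3,1) retry=(1,2,0)

counter=13 r=(12,11,9) succ=(1,3,1) retry=(1,2,0)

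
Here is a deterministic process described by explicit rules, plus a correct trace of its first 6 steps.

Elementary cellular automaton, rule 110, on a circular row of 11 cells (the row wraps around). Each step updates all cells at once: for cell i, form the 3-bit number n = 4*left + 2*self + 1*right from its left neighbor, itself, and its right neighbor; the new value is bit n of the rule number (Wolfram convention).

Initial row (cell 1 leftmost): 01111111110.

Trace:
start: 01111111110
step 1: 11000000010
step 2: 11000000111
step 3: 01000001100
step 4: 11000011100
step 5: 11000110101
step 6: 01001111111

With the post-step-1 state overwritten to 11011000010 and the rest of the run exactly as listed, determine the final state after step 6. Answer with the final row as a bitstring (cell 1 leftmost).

01100011100

state after step 1 := 11011000010
step 2: 11111000111
step 3: 00001001100
step 4: 00011011100
step 5: 00111110100
step 6: 01100011100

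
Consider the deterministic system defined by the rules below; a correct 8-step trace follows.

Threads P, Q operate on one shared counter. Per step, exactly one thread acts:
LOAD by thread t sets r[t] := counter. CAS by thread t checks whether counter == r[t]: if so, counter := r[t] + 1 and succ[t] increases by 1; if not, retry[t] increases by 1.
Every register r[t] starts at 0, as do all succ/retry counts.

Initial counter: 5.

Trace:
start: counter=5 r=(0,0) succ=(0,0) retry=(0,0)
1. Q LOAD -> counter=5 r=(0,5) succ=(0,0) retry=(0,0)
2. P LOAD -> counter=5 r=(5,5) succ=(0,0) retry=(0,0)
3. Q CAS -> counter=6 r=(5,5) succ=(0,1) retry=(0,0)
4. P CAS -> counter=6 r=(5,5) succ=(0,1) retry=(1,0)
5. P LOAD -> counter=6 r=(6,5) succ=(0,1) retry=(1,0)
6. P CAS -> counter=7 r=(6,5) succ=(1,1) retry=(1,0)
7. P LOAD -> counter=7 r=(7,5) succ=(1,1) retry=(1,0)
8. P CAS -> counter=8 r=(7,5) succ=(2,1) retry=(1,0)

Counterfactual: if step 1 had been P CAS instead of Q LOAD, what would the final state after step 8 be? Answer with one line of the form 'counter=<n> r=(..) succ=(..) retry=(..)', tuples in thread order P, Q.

counter=8 r=(7,0) succ=(3,0) retry=(1,1)

(re-executing from step 1 with the substitution; state before step 1: counter=5 r=(0,0) succ=(0,0) retry=(0,0))
1. P CAS -> counter=5 r=(0,0) succ=(0,0) retry=(1,0)
2. P LOAD -> counter=5 r=(5,0) succ=(0,0) retry=(1,0)
3. Q CAS -> counter=5 r=(5,0) succ=(0,0) retry=(1,1)
4. P CAS -> counter=6 r=(5,0) succ=(1,0) retry=(1,1)
5. P LOAD -> counter=6 r=(6,0) succ=(1,0) retry=(1,1)
6. P CAS -> counter=7 r=(6,0) succ=(2,0) retry=(1,1)
7. P LOAD -> counter=7 r=(7,0) succ=(2,0) retry=(1,1)
8. P CAS -> counter=8 r=(7,0) succ=(3,0) retry=(1,1)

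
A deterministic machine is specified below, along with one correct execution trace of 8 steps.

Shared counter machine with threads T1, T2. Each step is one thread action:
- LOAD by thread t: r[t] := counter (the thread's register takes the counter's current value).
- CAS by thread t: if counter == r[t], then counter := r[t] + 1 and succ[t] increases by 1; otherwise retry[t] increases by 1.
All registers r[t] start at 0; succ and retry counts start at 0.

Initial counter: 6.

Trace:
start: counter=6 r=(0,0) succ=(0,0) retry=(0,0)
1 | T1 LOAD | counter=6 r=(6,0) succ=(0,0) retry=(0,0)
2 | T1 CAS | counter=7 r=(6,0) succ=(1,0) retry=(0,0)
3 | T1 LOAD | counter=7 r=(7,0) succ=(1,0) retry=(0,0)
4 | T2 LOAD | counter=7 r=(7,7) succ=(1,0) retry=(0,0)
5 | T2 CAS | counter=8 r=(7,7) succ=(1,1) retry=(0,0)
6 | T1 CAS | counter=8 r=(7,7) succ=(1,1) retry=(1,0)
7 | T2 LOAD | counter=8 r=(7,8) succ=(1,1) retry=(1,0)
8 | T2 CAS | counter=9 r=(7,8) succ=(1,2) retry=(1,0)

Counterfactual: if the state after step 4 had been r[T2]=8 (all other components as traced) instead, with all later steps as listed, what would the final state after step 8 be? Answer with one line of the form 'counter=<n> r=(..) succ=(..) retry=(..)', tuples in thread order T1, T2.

state after step 4 := counter=7 r=(7,8) succ=(1,0) retry=(0,0)
5 | T2 CAS | counter=7 r=(7,8) succ=(1,0) retry=(0,1)
6 | T1 CAS | counter=8 r=(7,8) succ=(2,0) retry=(0,1)
7 | T2 LOAD | counter=8 r=(7,8) succ=(2,0) retry=(0,1)
8 | T2 CAS | counter=9 r=(7,8) succ=(2,1) retry=(0,1)

counter=9 r=(7,8) succ=(2,1) retry=(0,1)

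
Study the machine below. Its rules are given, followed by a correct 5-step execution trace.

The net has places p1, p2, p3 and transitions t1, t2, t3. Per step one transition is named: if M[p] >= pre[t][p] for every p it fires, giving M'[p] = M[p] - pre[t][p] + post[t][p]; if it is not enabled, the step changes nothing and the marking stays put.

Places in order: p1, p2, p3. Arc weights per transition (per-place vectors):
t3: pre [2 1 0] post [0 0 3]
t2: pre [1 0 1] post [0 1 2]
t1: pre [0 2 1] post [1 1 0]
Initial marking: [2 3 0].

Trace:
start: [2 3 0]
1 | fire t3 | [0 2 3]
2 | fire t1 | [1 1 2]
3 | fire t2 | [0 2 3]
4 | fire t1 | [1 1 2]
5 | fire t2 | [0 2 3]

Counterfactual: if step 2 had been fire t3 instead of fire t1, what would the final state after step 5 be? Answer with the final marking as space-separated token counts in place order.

0 2 3

(re-executing from step 2 with the substitution; state before step 2: [0 2 3])
2 | fire t3 | [0 2 3]
3 | fire t2 | [0 2 3]
4 | fire t1 | [1 1 2]
5 | fire t2 | [0 2 3]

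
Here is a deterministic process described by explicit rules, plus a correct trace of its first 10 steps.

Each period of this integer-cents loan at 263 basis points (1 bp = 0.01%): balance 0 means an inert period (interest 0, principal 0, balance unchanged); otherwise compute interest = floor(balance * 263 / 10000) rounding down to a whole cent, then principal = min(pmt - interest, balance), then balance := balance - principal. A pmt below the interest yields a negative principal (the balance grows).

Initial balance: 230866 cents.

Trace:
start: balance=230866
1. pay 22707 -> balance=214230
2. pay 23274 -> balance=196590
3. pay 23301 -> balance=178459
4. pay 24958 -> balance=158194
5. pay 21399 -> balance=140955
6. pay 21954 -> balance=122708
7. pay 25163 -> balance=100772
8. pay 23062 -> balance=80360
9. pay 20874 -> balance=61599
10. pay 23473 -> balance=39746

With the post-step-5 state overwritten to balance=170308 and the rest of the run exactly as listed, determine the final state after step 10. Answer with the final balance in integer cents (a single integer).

73166

state after step 5 := balance=170308
6. pay 21954 -> balance=152833
7. pay 25163 -> balance=131689
8. pay 23062 -> balance=112090
9. pay 20874 -> balance=94163
10. pay 23473 -> balance=73166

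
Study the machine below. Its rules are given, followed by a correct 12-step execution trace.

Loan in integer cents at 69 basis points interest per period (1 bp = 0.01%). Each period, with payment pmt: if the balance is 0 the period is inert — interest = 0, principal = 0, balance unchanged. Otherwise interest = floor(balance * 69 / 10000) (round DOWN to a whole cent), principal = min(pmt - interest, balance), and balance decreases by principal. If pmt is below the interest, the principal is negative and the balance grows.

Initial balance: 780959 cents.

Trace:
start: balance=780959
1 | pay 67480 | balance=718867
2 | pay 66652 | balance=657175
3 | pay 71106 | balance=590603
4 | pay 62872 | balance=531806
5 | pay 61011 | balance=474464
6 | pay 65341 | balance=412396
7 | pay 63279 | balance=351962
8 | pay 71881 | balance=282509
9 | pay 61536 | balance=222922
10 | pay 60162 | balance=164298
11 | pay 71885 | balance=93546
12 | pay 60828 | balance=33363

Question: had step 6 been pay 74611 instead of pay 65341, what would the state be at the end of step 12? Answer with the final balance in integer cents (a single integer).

(re-executing from step 6 with the substitution; state before step 6: balance=474464)
6 | pay 74611 | balance=403126
7 | pay 63279 | balance=342628
8 | pay 71881 | balance=273111
9 | pay 61536 | balance=213459
10 | pay 60162 | balance=154769
11 | pay 71885 | balance=83951
12 | pay 60828 | balance=23702

23702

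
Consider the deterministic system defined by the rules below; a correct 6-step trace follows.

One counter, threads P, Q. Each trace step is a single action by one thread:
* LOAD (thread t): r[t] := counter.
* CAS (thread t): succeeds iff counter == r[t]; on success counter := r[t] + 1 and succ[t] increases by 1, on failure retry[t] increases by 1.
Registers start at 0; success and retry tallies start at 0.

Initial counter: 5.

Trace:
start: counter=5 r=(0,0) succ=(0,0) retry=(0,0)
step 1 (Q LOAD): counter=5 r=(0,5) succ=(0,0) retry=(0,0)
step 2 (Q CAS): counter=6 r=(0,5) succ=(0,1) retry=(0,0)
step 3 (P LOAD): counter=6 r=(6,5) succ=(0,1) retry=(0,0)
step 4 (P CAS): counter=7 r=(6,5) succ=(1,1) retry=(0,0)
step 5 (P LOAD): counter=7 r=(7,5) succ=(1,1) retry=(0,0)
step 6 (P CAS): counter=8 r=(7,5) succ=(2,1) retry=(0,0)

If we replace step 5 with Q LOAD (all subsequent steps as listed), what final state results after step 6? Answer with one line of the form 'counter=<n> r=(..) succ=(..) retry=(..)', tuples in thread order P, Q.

counter=7 r=(6,7) succ=(1,1) retry=(1,0)

(re-executing from step 5 with the substitution; state before step 5: counter=7 r=(6,5) succ=(1,1) retry=(0,0))
step 5 (Q LOAD): counter=7 r=(6,7) succ=(1,1) retry=(0,0)
step 6 (P CAS): counter=7 r=(6,7) succ=(1,1) retry=(1,0)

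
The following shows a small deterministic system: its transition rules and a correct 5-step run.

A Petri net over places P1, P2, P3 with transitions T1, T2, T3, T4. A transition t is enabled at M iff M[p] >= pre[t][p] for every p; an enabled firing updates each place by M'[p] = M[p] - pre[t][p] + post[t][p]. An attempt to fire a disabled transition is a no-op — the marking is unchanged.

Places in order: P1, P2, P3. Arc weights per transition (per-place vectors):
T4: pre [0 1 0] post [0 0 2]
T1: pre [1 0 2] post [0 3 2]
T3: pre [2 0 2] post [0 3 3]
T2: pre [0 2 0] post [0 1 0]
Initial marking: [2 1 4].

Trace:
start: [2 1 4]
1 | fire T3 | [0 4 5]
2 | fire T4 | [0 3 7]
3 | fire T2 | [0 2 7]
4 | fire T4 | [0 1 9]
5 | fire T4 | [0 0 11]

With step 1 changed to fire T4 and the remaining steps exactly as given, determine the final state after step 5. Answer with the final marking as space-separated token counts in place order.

(re-executing from step 1 with the substitution; state before step 1: [2 1 4])
1 | fire T4 | [2 0 6]
2 | fire T4 | [2 0 6]
3 | fire T2 | [2 0 6]
4 | fire T4 | [2 0 6]
5 | fire T4 | [2 0 6]

2 0 6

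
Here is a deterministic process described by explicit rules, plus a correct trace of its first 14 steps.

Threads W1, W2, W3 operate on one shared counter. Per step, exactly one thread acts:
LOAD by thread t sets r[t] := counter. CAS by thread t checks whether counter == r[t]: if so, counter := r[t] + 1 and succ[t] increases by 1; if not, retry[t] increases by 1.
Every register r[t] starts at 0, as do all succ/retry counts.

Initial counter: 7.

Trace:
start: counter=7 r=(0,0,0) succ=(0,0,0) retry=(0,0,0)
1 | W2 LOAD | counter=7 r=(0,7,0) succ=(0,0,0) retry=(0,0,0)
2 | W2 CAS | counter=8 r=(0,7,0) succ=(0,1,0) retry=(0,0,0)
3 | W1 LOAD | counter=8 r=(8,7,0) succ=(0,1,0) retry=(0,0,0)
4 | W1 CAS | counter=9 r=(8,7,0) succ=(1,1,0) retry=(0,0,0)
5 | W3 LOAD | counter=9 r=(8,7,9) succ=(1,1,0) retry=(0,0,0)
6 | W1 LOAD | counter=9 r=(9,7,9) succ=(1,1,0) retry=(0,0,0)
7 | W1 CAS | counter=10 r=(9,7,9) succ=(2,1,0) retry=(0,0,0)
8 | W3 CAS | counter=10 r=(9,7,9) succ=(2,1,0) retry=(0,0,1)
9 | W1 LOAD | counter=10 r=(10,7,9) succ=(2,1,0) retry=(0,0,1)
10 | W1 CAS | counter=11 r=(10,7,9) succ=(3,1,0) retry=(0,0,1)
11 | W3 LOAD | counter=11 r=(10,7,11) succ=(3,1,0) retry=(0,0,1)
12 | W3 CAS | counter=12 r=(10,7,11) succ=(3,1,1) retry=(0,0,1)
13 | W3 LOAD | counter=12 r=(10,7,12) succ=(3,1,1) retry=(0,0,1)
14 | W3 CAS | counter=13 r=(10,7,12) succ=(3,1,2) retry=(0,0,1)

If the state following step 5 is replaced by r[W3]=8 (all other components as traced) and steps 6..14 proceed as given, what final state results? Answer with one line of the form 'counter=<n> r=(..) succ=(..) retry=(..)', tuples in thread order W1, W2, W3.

counter=13 r=(10,7,12) succ=(3,1,2) retry=(0,0,1)

state after step 5 := counter=9 r=(8,7,8) succ=(1,1,0) retry=(0,0,0)
6 | W1 LOAD | counter=9 r=(9,7,8) succ=(1,1,0) retry=(0,0,0)
7 | W1 CAS | counter=10 r=(9,7,8) succ=(2,1,0) retry=(0,0,0)
8 | W3 CAS | counter=10 r=(9,7,8) succ=(2,1,0) retry=(0,0,1)
9 | W1 LOAD | counter=10 r=(10,7,8) succ=(2,1,0) retry=(0,0,1)
10 | W1 CAS | counter=11 r=(10,7,8) succ=(3,1,0) retry=(0,0,1)
11 | W3 LOAD | counter=11 r=(10,7,11) succ=(3,1,0) retry=(0,0,1)
12 | W3 CAS | counter=12 r=(10,7,11) succ=(3,1,1) retry=(0,0,1)
13 | W3 LOAD | counter=12 r=(10,7,12) succ=(3,1,1) retry=(0,0,1)
14 | W3 CAS | counter=13 r=(10,7,12) succ=(3,1,2) retry=(0,0,1)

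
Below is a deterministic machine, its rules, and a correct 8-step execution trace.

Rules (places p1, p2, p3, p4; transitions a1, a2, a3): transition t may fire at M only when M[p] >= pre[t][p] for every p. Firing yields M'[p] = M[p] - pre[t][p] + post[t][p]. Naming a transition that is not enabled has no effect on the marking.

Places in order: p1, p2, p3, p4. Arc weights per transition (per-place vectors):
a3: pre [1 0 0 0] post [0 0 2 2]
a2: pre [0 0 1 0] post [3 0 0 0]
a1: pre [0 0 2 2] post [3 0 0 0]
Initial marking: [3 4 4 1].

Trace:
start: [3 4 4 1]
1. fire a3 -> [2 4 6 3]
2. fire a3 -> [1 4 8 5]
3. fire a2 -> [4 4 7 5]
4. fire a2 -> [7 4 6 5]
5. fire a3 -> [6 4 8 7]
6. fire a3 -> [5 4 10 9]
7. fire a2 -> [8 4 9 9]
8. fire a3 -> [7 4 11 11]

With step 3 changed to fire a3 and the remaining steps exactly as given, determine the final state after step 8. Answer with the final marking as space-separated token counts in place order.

(re-executing from step 3 with the substitution; state before step 3: [1 4 8 5])
3. fire a3 -> [0 4 10 7]
4. fire a2 -> [3 4 9 7]
5. fire a3 -> [2 4 11 9]
6. fire a3 -> [1 4 13 11]
7. fire a2 -> [4 4 12 11]
8. fire a3 -> [3 4 14 13]

3 4 14 13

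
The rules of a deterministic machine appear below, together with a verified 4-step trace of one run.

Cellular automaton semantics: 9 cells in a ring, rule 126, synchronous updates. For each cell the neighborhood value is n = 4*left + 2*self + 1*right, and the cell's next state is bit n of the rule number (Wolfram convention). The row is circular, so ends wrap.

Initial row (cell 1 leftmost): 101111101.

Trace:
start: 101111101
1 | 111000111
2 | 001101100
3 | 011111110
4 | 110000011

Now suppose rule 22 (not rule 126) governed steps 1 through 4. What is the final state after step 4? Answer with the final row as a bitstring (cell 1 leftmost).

(re-executing steps 1..4 under rule 22; state before step 1: 101111101)
1 | 000000000
2 | 000000000
3 | 000000000
4 | 000000000

000000000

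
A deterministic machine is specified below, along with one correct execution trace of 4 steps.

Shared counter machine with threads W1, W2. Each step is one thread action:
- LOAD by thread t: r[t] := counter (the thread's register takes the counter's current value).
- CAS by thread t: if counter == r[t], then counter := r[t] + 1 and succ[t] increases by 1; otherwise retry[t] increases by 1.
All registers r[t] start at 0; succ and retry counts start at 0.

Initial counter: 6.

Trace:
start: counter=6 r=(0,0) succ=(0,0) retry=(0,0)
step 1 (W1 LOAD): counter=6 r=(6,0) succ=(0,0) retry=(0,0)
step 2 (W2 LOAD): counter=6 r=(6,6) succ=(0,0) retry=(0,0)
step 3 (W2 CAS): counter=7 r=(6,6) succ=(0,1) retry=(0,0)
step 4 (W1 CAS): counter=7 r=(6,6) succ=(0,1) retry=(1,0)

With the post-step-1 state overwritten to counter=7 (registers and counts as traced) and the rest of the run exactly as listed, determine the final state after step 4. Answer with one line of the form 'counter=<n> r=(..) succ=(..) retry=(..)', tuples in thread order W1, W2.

counter=8 r=(6,7) succ=(0,1) retry=(1,0)

state after step 1 := counter=7 r=(6,0) succ=(0,0) retry=(0,0)
step 2 (W2 LOAD): counter=7 r=(6,7) succ=(0,0) retry=(0,0)
step 3 (W2 CAS): counter=8 r=(6,7) succ=(0,1) retry=(0,0)
step 4 (W1 CAS): counter=8 r=(6,7) succ=(0,1) retry=(1,0)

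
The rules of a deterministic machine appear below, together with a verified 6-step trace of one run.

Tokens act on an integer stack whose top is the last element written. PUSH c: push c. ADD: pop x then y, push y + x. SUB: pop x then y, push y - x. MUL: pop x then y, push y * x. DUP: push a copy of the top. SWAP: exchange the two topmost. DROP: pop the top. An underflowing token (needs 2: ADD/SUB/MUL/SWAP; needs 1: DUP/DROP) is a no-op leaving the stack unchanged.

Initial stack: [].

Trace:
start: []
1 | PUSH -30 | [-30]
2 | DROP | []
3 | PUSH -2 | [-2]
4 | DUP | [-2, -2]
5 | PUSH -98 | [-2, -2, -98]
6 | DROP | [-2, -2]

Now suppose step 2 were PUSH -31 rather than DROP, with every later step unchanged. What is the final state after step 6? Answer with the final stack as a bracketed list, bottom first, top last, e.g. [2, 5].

[-30, -31, -2, -2]

(re-executing from step 2 with the substitution; state before step 2: [-30])
2 | PUSH -31 | [-30, -31]
3 | PUSH -2 | [-30, -31, -2]
4 | DUP | [-30, -31, -2, -2]
5 | PUSH -98 | [-30, -31, -2, -2, -98]
6 | DROP | [-30, -31, -2, -2]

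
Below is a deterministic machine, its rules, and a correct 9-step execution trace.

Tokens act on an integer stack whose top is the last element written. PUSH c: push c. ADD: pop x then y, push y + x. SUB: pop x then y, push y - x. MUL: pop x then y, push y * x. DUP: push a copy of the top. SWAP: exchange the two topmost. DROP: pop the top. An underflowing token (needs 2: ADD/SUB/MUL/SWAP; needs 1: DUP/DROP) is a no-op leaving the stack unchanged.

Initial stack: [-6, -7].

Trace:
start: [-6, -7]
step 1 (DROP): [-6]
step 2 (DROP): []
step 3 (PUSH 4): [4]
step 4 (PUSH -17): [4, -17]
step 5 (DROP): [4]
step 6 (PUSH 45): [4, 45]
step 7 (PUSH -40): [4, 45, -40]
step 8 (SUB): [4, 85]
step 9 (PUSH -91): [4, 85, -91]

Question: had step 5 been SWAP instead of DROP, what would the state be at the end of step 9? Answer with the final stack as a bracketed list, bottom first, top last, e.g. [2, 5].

(re-executing from step 5 with the substitution; state before step 5: [4, -17])
step 5 (SWAP): [-17, 4]
step 6 (PUSH 45): [-17, 4, 45]
step 7 (PUSH -40): [-17, 4, 45, -40]
step 8 (SUB): [-17, 4, 85]
step 9 (PUSH -91): [-17, 4, 85, -91]

[-17, 4, 85, -91]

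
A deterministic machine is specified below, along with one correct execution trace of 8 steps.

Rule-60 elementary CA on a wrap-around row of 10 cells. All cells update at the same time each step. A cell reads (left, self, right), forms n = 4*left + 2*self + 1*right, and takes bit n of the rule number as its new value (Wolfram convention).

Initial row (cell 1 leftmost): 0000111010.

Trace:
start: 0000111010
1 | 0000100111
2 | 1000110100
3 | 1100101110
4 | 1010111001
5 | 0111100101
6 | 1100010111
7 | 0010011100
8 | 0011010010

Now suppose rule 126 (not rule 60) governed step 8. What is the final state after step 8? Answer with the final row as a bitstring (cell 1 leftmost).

(re-executing step 8 under rule 126; state before step 8: 0010011100)
8 | 0111110110

0111110110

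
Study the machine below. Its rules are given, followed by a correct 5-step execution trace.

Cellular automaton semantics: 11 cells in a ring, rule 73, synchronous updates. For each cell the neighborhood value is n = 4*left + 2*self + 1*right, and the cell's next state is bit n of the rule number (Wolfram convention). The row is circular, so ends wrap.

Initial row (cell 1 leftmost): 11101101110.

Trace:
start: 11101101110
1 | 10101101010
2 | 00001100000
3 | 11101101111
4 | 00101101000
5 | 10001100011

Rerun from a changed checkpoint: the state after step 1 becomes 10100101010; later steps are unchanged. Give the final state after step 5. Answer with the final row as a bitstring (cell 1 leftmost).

state after step 1 := 10100101010
2 | 00000000000
3 | 11111111111
4 | 00000000000
5 | 11111111111

11111111111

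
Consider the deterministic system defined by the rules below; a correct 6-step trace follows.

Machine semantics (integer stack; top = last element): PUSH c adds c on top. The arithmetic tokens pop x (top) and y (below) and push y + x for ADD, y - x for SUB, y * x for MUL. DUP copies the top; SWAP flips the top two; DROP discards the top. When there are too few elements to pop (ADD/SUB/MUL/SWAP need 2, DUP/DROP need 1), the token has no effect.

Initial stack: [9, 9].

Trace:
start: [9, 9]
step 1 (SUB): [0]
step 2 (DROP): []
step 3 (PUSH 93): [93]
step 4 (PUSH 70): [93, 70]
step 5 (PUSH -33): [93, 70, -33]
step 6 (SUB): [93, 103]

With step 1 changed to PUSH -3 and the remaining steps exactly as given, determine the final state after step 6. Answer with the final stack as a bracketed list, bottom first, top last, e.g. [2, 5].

(re-executing from step 1 with the substitution; state before step 1: [9, 9])
step 1 (PUSH -3): [9, 9, -3]
step 2 (DROP): [9, 9]
step 3 (PUSH 93): [9, 9, 93]
step 4 (PUSH 70): [9, 9, 93, 70]
step 5 (PUSH -33): [9, 9, 93, 70, -33]
step 6 (SUB): [9, 9, 93, 103]

[9, 9, 93, 103]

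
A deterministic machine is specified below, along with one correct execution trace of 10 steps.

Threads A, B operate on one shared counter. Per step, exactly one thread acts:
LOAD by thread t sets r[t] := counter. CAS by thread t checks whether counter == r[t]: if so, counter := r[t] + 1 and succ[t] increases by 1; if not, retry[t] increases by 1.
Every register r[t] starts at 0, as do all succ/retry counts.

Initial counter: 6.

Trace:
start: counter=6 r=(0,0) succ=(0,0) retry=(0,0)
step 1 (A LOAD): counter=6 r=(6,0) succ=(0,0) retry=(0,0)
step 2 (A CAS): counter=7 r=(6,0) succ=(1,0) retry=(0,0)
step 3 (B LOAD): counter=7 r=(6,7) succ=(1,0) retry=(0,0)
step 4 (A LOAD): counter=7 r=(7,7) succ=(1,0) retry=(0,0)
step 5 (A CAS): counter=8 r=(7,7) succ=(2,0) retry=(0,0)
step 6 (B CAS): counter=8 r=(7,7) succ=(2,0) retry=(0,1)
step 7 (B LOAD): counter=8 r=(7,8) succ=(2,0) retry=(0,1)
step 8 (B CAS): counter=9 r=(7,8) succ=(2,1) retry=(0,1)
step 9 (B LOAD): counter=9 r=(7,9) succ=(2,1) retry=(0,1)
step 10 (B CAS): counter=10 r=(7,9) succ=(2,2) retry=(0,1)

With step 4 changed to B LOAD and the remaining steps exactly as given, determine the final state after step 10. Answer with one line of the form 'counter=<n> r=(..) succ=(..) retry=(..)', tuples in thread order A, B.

counter=10 r=(6,9) succ=(1,3) retry=(1,0)

(re-executing from step 4 with the substitution; state before step 4: counter=7 r=(6,7) succ=(1,0) retry=(0,0))
step 4 (B LOAD): counter=7 r=(6,7) succ=(1,0) retry=(0,0)
step 5 (A CAS): counter=7 r=(6,7) succ=(1,0) retry=(1,0)
step 6 (B CAS): counter=8 r=(6,7) succ=(1,1) retry=(1,0)
step 7 (B LOAD): counter=8 r=(6,8) succ=(1,1) retry=(1,0)
step 8 (B CAS): counter=9 r=(6,8) succ=(1,2) retry=(1,0)
step 9 (B LOAD): counter=9 r=(6,9) succ=(1,2) retry=(1,0)
step 10 (B CAS): counter=10 r=(6,9) succ=(1,3) retry=(1,0)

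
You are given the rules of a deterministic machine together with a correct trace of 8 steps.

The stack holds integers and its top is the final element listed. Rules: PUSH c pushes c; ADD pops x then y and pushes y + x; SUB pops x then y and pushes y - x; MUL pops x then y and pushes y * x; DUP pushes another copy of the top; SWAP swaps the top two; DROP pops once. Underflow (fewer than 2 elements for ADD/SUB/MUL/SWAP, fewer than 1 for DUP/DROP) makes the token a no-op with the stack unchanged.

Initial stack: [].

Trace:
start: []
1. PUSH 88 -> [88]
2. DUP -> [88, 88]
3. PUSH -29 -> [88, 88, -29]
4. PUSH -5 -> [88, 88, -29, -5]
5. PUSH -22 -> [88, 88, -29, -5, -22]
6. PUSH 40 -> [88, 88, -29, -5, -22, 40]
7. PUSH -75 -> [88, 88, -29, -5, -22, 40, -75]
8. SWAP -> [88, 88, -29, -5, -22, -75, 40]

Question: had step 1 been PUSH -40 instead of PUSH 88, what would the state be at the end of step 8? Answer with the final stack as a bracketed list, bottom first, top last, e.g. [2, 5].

(re-executing from step 1 with the substitution; state before step 1: [])
1. PUSH -40 -> [-40]
2. DUP -> [-40, -40]
3. PUSH -29 -> [-40, -40, -29]
4. PUSH -5 -> [-40, -40, -29, -5]
5. PUSH -22 -> [-40, -40, -29, -5, -22]
6. PUSH 40 -> [-40, -40, -29, -5, -22, 40]
7. PUSH -75 -> [-40, -40, -29, -5, -22, 40, -75]
8. SWAP -> [-40, -40, -29, -5, -22, -75, 40]

[-40, -40, -29, -5, -22, -75, 40]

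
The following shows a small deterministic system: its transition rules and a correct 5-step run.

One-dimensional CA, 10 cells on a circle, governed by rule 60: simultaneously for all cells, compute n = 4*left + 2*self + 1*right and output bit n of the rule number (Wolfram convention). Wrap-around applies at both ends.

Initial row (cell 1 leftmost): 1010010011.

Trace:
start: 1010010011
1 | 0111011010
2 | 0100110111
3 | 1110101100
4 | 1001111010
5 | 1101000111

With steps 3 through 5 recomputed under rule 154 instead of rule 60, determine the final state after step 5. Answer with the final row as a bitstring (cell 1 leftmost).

0110011000

(re-executing steps 3..5 under rule 154; state before step 3: 0100110111)
3 | 0011100110
4 | 0111011101
5 | 0110011000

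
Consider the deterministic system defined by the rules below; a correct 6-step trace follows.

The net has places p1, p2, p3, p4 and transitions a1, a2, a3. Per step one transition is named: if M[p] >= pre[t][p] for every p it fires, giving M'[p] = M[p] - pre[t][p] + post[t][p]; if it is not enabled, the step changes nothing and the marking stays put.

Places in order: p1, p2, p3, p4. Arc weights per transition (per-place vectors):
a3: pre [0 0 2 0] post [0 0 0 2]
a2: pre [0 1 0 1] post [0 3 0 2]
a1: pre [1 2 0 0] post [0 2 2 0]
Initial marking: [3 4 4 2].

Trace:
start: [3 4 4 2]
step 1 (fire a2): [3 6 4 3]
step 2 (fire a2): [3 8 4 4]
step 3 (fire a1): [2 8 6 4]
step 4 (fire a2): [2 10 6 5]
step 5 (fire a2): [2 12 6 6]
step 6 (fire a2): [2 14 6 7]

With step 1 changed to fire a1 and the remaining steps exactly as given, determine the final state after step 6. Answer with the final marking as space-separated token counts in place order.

(re-executing from step 1 with the substitution; state before step 1: [3 4 4 2])
step 1 (fire a1): [2 4 6 2]
step 2 (fire a2): [2 6 6 3]
step 3 (fire a1): [1 6 8 3]
step 4 (fire a2): [1 8 8 4]
step 5 (fire a2): [1 10 8 5]
step 6 (fire a2): [1 12 8 6]

1 12 8 6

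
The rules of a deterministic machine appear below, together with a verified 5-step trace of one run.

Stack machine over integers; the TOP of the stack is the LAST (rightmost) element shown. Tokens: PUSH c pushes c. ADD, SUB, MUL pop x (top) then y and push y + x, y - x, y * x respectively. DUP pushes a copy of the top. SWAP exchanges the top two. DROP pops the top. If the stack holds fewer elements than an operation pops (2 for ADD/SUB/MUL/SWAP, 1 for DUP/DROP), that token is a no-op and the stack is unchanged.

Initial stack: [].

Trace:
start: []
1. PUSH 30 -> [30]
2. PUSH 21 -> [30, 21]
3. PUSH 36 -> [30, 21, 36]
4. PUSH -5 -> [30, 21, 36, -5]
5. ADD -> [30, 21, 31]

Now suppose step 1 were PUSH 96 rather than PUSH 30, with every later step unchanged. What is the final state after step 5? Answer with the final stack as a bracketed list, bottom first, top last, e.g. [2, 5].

[96, 21, 31]

(re-executing from step 1 with the substitution; state before step 1: [])
1. PUSH 96 -> [96]
2. PUSH 21 -> [96, 21]
3. PUSH 36 -> [96, 21, 36]
4. PUSH -5 -> [96, 21, 36, -5]
5. ADD -> [96, 21, 31]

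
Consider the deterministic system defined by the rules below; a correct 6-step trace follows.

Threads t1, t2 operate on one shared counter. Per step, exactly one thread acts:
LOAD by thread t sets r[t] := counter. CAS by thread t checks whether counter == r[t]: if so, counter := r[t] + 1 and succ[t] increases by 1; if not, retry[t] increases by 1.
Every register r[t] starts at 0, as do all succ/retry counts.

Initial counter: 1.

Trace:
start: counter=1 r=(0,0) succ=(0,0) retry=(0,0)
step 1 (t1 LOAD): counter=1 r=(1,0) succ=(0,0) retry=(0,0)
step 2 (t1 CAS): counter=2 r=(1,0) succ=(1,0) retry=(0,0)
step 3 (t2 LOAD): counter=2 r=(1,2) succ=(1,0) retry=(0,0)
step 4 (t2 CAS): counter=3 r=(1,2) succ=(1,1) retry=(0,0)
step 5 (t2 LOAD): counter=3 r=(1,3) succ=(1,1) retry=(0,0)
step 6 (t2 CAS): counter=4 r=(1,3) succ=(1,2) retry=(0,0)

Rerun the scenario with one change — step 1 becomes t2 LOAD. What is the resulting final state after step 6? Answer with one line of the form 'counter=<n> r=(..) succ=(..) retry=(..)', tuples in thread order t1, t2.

(re-executing from step 1 with the substitution; state before step 1: counter=1 r=(0,0) succ=(0,0) retry=(0,0))
step 1 (t2 LOAD): counter=1 r=(0,1) succ=(0,0) retry=(0,0)
step 2 (t1 CAS): counter=1 r=(0,1) succ=(0,0) retry=(1,0)
step 3 (t2 LOAD): counter=1 r=(0,1) succ=(0,0) retry=(1,0)
step 4 (t2 CAS): counter=2 r=(0,1) succ=(0,1) retry=(1,0)
step 5 (t2 LOAD): counter=2 r=(0,2) succ=(0,1) retry=(1,0)
step 6 (t2 CAS): counter=3 r=(0,2) succ=(0,2) retry=(1,0)

counter=3 r=(0,2) succ=(0,2) retry=(1,0)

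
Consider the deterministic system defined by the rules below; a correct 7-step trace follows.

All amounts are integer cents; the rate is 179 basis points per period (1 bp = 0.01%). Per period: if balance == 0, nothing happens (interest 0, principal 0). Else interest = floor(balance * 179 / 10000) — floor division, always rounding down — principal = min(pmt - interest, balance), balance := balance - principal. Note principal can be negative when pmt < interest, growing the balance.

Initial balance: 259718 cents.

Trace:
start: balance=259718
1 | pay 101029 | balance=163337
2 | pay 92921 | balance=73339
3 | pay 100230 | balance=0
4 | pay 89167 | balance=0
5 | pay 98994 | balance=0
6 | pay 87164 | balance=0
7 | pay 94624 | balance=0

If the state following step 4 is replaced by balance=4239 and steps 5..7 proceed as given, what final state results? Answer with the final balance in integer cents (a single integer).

0

state after step 4 := balance=4239
5 | pay 98994 | balance=0
6 | pay 87164 | balance=0
7 | pay 94624 | balance=0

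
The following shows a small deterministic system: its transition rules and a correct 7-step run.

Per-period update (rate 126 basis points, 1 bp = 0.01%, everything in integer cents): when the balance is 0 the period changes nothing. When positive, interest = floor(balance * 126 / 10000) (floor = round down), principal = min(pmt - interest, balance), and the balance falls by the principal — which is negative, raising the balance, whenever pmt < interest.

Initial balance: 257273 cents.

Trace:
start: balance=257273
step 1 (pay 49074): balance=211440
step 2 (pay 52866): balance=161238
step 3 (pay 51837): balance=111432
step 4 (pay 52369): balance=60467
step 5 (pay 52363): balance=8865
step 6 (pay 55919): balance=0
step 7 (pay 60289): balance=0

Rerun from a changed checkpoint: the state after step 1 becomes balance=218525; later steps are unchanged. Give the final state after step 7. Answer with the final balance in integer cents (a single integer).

state after step 1 := balance=218525
step 2 (pay 52866): balance=168412
step 3 (pay 51837): balance=118696
step 4 (pay 52369): balance=67822
step 5 (pay 52363): balance=16313
step 6 (pay 55919): balance=0
step 7 (pay 60289): balance=0

0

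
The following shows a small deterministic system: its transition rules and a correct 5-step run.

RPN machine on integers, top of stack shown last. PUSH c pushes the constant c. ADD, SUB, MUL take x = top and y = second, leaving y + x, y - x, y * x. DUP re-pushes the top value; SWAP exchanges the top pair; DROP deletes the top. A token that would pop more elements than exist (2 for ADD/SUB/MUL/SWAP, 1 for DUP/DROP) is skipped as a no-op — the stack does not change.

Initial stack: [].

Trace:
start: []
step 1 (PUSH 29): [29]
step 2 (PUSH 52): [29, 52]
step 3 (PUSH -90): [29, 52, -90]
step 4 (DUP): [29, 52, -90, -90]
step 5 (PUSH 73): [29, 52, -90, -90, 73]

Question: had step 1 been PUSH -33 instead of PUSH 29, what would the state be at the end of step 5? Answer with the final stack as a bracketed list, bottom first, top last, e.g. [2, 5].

(re-executing from step 1 with the substitution; state before step 1: [])
step 1 (PUSH -33): [-33]
step 2 (PUSH 52): [-33, 52]
step 3 (PUSH -90): [-33, 52, -90]
step 4 (DUP): [-33, 52, -90, -90]
step 5 (PUSH 73): [-33, 52, -90, -90, 73]

[-33, 52, -90, -90, 73]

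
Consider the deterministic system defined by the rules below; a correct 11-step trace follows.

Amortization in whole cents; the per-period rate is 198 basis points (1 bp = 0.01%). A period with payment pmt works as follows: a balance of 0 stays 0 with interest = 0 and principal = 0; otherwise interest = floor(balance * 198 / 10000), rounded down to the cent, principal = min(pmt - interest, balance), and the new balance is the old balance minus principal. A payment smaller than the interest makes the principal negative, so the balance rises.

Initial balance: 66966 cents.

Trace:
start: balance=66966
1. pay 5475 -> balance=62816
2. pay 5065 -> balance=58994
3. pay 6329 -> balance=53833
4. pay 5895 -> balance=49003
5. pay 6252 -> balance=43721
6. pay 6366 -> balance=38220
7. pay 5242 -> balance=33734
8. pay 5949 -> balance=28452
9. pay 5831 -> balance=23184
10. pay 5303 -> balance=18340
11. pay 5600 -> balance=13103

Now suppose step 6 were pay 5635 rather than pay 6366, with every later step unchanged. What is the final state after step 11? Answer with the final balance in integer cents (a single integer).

(re-executing from step 6 with the substitution; state before step 6: balance=43721)
6. pay 5635 -> balance=38951
7. pay 5242 -> balance=34480
8. pay 5949 -> balance=29213
9. pay 5831 -> balance=23960
10. pay 5303 -> balance=19131
11. pay 5600 -> balance=13909

13909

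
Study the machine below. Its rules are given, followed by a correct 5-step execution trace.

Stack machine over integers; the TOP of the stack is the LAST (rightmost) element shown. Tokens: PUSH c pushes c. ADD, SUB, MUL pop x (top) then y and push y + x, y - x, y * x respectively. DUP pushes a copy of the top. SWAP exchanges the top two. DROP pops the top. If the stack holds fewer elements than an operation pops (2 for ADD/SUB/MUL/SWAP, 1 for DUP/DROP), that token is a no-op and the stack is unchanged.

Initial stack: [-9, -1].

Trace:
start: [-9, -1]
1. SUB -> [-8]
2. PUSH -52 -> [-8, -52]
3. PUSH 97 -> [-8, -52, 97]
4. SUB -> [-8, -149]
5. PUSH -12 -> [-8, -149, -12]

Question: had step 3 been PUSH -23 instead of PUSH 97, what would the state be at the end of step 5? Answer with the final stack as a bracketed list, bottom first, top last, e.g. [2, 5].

(re-executing from step 3 with the substitution; state before step 3: [-8, -52])
3. PUSH -23 -> [-8, -52, -23]
4. SUB -> [-8, -29]
5. PUSH -12 -> [-8, -29, -12]

[-8, -29, -12]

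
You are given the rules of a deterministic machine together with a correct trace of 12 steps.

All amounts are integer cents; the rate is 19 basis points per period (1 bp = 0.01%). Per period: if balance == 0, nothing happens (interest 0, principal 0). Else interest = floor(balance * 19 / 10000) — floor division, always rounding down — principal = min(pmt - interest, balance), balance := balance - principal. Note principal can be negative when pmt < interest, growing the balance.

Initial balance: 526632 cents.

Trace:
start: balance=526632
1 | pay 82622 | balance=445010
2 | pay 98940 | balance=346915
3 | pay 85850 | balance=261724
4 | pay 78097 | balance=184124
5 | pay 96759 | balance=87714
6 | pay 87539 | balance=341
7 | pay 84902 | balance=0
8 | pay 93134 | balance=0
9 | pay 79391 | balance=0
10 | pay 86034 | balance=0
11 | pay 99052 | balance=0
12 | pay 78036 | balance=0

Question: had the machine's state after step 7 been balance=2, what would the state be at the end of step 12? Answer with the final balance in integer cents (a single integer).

state after step 7 := balance=2
8 | pay 93134 | balance=0
9 | pay 79391 | balance=0
10 | pay 86034 | balance=0
11 | pay 99052 | balance=0
12 | pay 78036 | balance=0

0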